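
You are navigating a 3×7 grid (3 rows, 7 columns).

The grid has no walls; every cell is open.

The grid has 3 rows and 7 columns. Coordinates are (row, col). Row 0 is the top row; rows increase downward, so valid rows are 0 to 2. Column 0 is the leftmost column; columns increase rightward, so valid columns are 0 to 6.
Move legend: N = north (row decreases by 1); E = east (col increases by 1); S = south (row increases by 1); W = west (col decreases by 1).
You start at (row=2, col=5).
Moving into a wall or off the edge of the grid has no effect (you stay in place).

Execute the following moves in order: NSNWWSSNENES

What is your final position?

Start: (row=2, col=5)
  N (north): (row=2, col=5) -> (row=1, col=5)
  S (south): (row=1, col=5) -> (row=2, col=5)
  N (north): (row=2, col=5) -> (row=1, col=5)
  W (west): (row=1, col=5) -> (row=1, col=4)
  W (west): (row=1, col=4) -> (row=1, col=3)
  S (south): (row=1, col=3) -> (row=2, col=3)
  S (south): blocked, stay at (row=2, col=3)
  N (north): (row=2, col=3) -> (row=1, col=3)
  E (east): (row=1, col=3) -> (row=1, col=4)
  N (north): (row=1, col=4) -> (row=0, col=4)
  E (east): (row=0, col=4) -> (row=0, col=5)
  S (south): (row=0, col=5) -> (row=1, col=5)
Final: (row=1, col=5)

Answer: Final position: (row=1, col=5)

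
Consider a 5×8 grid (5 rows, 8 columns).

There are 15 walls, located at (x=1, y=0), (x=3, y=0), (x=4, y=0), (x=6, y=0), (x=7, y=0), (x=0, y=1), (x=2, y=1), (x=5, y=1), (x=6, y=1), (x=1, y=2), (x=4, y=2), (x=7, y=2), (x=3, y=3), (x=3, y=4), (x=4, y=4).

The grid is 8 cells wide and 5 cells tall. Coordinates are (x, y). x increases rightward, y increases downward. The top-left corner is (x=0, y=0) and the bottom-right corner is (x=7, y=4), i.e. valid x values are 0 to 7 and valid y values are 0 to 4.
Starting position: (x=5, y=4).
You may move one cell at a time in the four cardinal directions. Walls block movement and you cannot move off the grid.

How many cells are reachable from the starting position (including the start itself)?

Answer: Reachable cells: 9

Derivation:
BFS flood-fill from (x=5, y=4):
  Distance 0: (x=5, y=4)
  Distance 1: (x=5, y=3), (x=6, y=4)
  Distance 2: (x=5, y=2), (x=4, y=3), (x=6, y=3), (x=7, y=4)
  Distance 3: (x=6, y=2), (x=7, y=3)
Total reachable: 9 (grid has 25 open cells total)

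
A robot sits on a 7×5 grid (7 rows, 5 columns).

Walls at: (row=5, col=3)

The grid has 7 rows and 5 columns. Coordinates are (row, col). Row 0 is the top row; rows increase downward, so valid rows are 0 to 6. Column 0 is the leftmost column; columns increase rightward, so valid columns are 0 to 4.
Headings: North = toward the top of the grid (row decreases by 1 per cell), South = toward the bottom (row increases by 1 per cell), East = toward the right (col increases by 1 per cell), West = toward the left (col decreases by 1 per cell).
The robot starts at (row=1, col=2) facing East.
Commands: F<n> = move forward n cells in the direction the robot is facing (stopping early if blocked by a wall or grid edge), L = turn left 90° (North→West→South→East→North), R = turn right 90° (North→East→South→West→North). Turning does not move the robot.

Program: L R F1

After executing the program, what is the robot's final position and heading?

Start: (row=1, col=2), facing East
  L: turn left, now facing North
  R: turn right, now facing East
  F1: move forward 1, now at (row=1, col=3)
Final: (row=1, col=3), facing East

Answer: Final position: (row=1, col=3), facing East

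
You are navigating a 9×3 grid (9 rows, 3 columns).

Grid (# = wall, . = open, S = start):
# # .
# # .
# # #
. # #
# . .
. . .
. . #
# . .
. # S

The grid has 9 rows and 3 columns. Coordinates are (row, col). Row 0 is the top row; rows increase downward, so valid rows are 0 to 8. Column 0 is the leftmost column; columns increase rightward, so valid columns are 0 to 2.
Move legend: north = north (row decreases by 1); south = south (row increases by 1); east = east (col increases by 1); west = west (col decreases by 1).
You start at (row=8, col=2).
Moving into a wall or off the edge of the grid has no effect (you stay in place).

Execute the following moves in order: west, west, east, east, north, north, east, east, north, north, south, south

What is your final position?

Answer: Final position: (row=8, col=2)

Derivation:
Start: (row=8, col=2)
  west (west): blocked, stay at (row=8, col=2)
  west (west): blocked, stay at (row=8, col=2)
  east (east): blocked, stay at (row=8, col=2)
  east (east): blocked, stay at (row=8, col=2)
  north (north): (row=8, col=2) -> (row=7, col=2)
  north (north): blocked, stay at (row=7, col=2)
  east (east): blocked, stay at (row=7, col=2)
  east (east): blocked, stay at (row=7, col=2)
  north (north): blocked, stay at (row=7, col=2)
  north (north): blocked, stay at (row=7, col=2)
  south (south): (row=7, col=2) -> (row=8, col=2)
  south (south): blocked, stay at (row=8, col=2)
Final: (row=8, col=2)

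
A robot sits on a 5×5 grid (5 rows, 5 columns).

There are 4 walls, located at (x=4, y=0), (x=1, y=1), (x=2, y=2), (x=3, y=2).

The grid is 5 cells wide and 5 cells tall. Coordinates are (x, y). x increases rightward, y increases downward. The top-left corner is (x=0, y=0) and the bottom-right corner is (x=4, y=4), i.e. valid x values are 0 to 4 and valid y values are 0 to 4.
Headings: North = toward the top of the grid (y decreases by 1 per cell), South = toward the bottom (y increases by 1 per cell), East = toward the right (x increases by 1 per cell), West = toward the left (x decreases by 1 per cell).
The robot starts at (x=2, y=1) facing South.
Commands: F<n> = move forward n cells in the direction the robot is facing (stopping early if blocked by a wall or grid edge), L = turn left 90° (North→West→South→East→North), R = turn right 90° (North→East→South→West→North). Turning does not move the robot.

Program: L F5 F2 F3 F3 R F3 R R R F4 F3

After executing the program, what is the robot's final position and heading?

Answer: Final position: (x=4, y=4), facing East

Derivation:
Start: (x=2, y=1), facing South
  L: turn left, now facing East
  F5: move forward 2/5 (blocked), now at (x=4, y=1)
  F2: move forward 0/2 (blocked), now at (x=4, y=1)
  F3: move forward 0/3 (blocked), now at (x=4, y=1)
  F3: move forward 0/3 (blocked), now at (x=4, y=1)
  R: turn right, now facing South
  F3: move forward 3, now at (x=4, y=4)
  R: turn right, now facing West
  R: turn right, now facing North
  R: turn right, now facing East
  F4: move forward 0/4 (blocked), now at (x=4, y=4)
  F3: move forward 0/3 (blocked), now at (x=4, y=4)
Final: (x=4, y=4), facing East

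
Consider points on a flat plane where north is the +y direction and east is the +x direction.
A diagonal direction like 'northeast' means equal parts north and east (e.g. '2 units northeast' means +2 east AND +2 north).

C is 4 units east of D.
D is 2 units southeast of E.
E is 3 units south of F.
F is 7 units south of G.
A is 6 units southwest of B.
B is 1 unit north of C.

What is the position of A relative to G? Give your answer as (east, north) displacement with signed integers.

Place G at the origin (east=0, north=0).
  F is 7 units south of G: delta (east=+0, north=-7); F at (east=0, north=-7).
  E is 3 units south of F: delta (east=+0, north=-3); E at (east=0, north=-10).
  D is 2 units southeast of E: delta (east=+2, north=-2); D at (east=2, north=-12).
  C is 4 units east of D: delta (east=+4, north=+0); C at (east=6, north=-12).
  B is 1 unit north of C: delta (east=+0, north=+1); B at (east=6, north=-11).
  A is 6 units southwest of B: delta (east=-6, north=-6); A at (east=0, north=-17).
Therefore A relative to G: (east=0, north=-17).

Answer: A is at (east=0, north=-17) relative to G.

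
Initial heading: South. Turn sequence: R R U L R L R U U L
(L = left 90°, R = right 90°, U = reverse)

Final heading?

Answer: Final heading: East

Derivation:
Start: South
  R (right (90° clockwise)) -> West
  R (right (90° clockwise)) -> North
  U (U-turn (180°)) -> South
  L (left (90° counter-clockwise)) -> East
  R (right (90° clockwise)) -> South
  L (left (90° counter-clockwise)) -> East
  R (right (90° clockwise)) -> South
  U (U-turn (180°)) -> North
  U (U-turn (180°)) -> South
  L (left (90° counter-clockwise)) -> East
Final: East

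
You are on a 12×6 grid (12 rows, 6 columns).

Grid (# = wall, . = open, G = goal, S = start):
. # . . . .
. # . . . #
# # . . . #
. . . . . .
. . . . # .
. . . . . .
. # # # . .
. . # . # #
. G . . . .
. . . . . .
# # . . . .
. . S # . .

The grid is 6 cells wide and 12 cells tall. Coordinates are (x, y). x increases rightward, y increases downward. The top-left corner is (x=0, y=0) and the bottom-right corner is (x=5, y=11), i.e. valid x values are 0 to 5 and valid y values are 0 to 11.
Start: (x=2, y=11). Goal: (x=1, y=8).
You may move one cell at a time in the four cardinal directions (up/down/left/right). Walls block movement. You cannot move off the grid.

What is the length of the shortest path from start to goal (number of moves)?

Answer: Shortest path length: 4

Derivation:
BFS from (x=2, y=11) until reaching (x=1, y=8):
  Distance 0: (x=2, y=11)
  Distance 1: (x=2, y=10), (x=1, y=11)
  Distance 2: (x=2, y=9), (x=3, y=10), (x=0, y=11)
  Distance 3: (x=2, y=8), (x=1, y=9), (x=3, y=9), (x=4, y=10)
  Distance 4: (x=1, y=8), (x=3, y=8), (x=0, y=9), (x=4, y=9), (x=5, y=10), (x=4, y=11)  <- goal reached here
One shortest path (4 moves): (x=2, y=11) -> (x=2, y=10) -> (x=2, y=9) -> (x=1, y=9) -> (x=1, y=8)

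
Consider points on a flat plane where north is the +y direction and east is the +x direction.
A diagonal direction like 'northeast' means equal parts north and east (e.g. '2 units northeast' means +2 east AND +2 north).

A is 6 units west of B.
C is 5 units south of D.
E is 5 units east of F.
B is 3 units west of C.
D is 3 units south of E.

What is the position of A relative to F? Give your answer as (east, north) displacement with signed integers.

Answer: A is at (east=-4, north=-8) relative to F.

Derivation:
Place F at the origin (east=0, north=0).
  E is 5 units east of F: delta (east=+5, north=+0); E at (east=5, north=0).
  D is 3 units south of E: delta (east=+0, north=-3); D at (east=5, north=-3).
  C is 5 units south of D: delta (east=+0, north=-5); C at (east=5, north=-8).
  B is 3 units west of C: delta (east=-3, north=+0); B at (east=2, north=-8).
  A is 6 units west of B: delta (east=-6, north=+0); A at (east=-4, north=-8).
Therefore A relative to F: (east=-4, north=-8).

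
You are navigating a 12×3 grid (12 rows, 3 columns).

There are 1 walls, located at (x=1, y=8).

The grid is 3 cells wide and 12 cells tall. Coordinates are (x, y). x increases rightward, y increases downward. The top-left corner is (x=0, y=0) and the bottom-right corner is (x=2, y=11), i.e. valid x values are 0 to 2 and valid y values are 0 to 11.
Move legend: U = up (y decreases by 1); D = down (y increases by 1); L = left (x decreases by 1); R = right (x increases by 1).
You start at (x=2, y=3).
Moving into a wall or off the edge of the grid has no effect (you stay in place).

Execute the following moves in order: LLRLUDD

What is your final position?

Start: (x=2, y=3)
  L (left): (x=2, y=3) -> (x=1, y=3)
  L (left): (x=1, y=3) -> (x=0, y=3)
  R (right): (x=0, y=3) -> (x=1, y=3)
  L (left): (x=1, y=3) -> (x=0, y=3)
  U (up): (x=0, y=3) -> (x=0, y=2)
  D (down): (x=0, y=2) -> (x=0, y=3)
  D (down): (x=0, y=3) -> (x=0, y=4)
Final: (x=0, y=4)

Answer: Final position: (x=0, y=4)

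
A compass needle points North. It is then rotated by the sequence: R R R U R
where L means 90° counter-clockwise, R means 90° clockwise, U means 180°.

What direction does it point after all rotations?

Answer: Final heading: South

Derivation:
Start: North
  R (right (90° clockwise)) -> East
  R (right (90° clockwise)) -> South
  R (right (90° clockwise)) -> West
  U (U-turn (180°)) -> East
  R (right (90° clockwise)) -> South
Final: South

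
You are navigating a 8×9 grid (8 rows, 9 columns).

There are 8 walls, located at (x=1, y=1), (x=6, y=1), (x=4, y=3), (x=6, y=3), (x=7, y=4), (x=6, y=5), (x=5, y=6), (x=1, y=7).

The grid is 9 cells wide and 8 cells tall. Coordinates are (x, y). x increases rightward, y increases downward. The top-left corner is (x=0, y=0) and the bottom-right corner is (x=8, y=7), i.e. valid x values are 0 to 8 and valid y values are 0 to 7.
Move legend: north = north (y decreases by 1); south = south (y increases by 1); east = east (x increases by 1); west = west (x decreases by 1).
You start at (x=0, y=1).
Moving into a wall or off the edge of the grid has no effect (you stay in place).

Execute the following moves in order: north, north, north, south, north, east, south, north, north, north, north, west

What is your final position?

Start: (x=0, y=1)
  north (north): (x=0, y=1) -> (x=0, y=0)
  north (north): blocked, stay at (x=0, y=0)
  north (north): blocked, stay at (x=0, y=0)
  south (south): (x=0, y=0) -> (x=0, y=1)
  north (north): (x=0, y=1) -> (x=0, y=0)
  east (east): (x=0, y=0) -> (x=1, y=0)
  south (south): blocked, stay at (x=1, y=0)
  [×4]north (north): blocked, stay at (x=1, y=0)
  west (west): (x=1, y=0) -> (x=0, y=0)
Final: (x=0, y=0)

Answer: Final position: (x=0, y=0)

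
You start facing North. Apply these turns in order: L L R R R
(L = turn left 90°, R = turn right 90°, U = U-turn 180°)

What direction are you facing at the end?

Answer: Final heading: East

Derivation:
Start: North
  L (left (90° counter-clockwise)) -> West
  L (left (90° counter-clockwise)) -> South
  R (right (90° clockwise)) -> West
  R (right (90° clockwise)) -> North
  R (right (90° clockwise)) -> East
Final: East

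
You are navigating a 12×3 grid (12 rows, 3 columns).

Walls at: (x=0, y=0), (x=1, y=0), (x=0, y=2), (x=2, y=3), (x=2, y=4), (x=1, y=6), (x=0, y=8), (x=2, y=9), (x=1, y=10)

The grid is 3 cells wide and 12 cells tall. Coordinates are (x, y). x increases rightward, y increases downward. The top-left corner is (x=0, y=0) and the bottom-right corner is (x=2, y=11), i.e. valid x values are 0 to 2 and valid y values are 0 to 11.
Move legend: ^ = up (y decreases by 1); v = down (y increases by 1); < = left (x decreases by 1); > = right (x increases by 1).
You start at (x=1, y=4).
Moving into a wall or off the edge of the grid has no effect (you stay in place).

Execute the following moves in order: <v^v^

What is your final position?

Answer: Final position: (x=0, y=4)

Derivation:
Start: (x=1, y=4)
  < (left): (x=1, y=4) -> (x=0, y=4)
  v (down): (x=0, y=4) -> (x=0, y=5)
  ^ (up): (x=0, y=5) -> (x=0, y=4)
  v (down): (x=0, y=4) -> (x=0, y=5)
  ^ (up): (x=0, y=5) -> (x=0, y=4)
Final: (x=0, y=4)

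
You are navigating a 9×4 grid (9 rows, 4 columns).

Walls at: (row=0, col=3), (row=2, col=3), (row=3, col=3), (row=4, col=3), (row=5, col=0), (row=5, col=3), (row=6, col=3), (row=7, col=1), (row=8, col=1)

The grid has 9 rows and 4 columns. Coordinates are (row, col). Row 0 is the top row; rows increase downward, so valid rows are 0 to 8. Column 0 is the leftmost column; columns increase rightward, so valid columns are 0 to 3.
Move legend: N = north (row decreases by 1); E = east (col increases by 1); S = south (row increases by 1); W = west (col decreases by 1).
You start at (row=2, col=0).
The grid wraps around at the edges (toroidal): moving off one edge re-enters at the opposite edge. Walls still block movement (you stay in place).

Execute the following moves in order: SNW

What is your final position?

Start: (row=2, col=0)
  S (south): (row=2, col=0) -> (row=3, col=0)
  N (north): (row=3, col=0) -> (row=2, col=0)
  W (west): blocked, stay at (row=2, col=0)
Final: (row=2, col=0)

Answer: Final position: (row=2, col=0)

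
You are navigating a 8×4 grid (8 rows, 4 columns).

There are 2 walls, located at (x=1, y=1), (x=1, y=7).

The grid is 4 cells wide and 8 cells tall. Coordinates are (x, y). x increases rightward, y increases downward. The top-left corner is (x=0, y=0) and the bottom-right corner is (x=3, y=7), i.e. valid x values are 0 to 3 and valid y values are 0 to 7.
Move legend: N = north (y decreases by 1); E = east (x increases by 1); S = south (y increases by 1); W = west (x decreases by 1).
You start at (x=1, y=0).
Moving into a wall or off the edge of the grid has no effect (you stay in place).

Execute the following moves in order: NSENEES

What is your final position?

Answer: Final position: (x=3, y=1)

Derivation:
Start: (x=1, y=0)
  N (north): blocked, stay at (x=1, y=0)
  S (south): blocked, stay at (x=1, y=0)
  E (east): (x=1, y=0) -> (x=2, y=0)
  N (north): blocked, stay at (x=2, y=0)
  E (east): (x=2, y=0) -> (x=3, y=0)
  E (east): blocked, stay at (x=3, y=0)
  S (south): (x=3, y=0) -> (x=3, y=1)
Final: (x=3, y=1)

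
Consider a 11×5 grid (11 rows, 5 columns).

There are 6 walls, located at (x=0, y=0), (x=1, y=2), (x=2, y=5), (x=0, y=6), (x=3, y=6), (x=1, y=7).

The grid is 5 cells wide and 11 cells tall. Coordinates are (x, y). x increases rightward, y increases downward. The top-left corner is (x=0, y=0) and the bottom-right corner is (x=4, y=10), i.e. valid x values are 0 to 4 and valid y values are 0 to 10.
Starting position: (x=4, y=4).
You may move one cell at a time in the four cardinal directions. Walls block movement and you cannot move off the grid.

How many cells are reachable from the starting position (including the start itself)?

Answer: Reachable cells: 49

Derivation:
BFS flood-fill from (x=4, y=4):
  Distance 0: (x=4, y=4)
  Distance 1: (x=4, y=3), (x=3, y=4), (x=4, y=5)
  Distance 2: (x=4, y=2), (x=3, y=3), (x=2, y=4), (x=3, y=5), (x=4, y=6)
  Distance 3: (x=4, y=1), (x=3, y=2), (x=2, y=3), (x=1, y=4), (x=4, y=7)
  Distance 4: (x=4, y=0), (x=3, y=1), (x=2, y=2), (x=1, y=3), (x=0, y=4), (x=1, y=5), (x=3, y=7), (x=4, y=8)
  Distance 5: (x=3, y=0), (x=2, y=1), (x=0, y=3), (x=0, y=5), (x=1, y=6), (x=2, y=7), (x=3, y=8), (x=4, y=9)
  Distance 6: (x=2, y=0), (x=1, y=1), (x=0, y=2), (x=2, y=6), (x=2, y=8), (x=3, y=9), (x=4, y=10)
  Distance 7: (x=1, y=0), (x=0, y=1), (x=1, y=8), (x=2, y=9), (x=3, y=10)
  Distance 8: (x=0, y=8), (x=1, y=9), (x=2, y=10)
  Distance 9: (x=0, y=7), (x=0, y=9), (x=1, y=10)
  Distance 10: (x=0, y=10)
Total reachable: 49 (grid has 49 open cells total)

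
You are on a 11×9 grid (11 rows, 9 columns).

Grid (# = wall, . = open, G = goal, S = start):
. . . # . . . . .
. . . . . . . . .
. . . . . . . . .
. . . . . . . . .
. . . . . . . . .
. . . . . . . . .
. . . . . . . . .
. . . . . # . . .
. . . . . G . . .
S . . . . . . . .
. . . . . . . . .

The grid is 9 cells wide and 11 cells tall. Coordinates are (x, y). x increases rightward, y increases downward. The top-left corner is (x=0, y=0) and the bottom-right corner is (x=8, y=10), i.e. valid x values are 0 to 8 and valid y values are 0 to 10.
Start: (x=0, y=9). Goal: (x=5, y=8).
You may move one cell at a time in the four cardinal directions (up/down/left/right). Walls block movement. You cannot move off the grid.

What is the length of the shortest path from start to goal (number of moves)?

BFS from (x=0, y=9) until reaching (x=5, y=8):
  Distance 0: (x=0, y=9)
  Distance 1: (x=0, y=8), (x=1, y=9), (x=0, y=10)
  Distance 2: (x=0, y=7), (x=1, y=8), (x=2, y=9), (x=1, y=10)
  Distance 3: (x=0, y=6), (x=1, y=7), (x=2, y=8), (x=3, y=9), (x=2, y=10)
  Distance 4: (x=0, y=5), (x=1, y=6), (x=2, y=7), (x=3, y=8), (x=4, y=9), (x=3, y=10)
  Distance 5: (x=0, y=4), (x=1, y=5), (x=2, y=6), (x=3, y=7), (x=4, y=8), (x=5, y=9), (x=4, y=10)
  Distance 6: (x=0, y=3), (x=1, y=4), (x=2, y=5), (x=3, y=6), (x=4, y=7), (x=5, y=8), (x=6, y=9), (x=5, y=10)  <- goal reached here
One shortest path (6 moves): (x=0, y=9) -> (x=1, y=9) -> (x=2, y=9) -> (x=3, y=9) -> (x=4, y=9) -> (x=5, y=9) -> (x=5, y=8)

Answer: Shortest path length: 6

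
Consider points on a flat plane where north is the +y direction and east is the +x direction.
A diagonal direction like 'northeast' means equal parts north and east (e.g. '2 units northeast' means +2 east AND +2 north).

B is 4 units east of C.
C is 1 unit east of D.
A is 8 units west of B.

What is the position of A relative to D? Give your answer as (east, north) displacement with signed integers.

Place D at the origin (east=0, north=0).
  C is 1 unit east of D: delta (east=+1, north=+0); C at (east=1, north=0).
  B is 4 units east of C: delta (east=+4, north=+0); B at (east=5, north=0).
  A is 8 units west of B: delta (east=-8, north=+0); A at (east=-3, north=0).
Therefore A relative to D: (east=-3, north=0).

Answer: A is at (east=-3, north=0) relative to D.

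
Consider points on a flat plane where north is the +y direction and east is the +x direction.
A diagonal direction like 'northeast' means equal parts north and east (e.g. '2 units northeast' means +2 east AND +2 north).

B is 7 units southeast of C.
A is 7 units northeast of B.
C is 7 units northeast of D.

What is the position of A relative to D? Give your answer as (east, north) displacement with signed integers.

Answer: A is at (east=21, north=7) relative to D.

Derivation:
Place D at the origin (east=0, north=0).
  C is 7 units northeast of D: delta (east=+7, north=+7); C at (east=7, north=7).
  B is 7 units southeast of C: delta (east=+7, north=-7); B at (east=14, north=0).
  A is 7 units northeast of B: delta (east=+7, north=+7); A at (east=21, north=7).
Therefore A relative to D: (east=21, north=7).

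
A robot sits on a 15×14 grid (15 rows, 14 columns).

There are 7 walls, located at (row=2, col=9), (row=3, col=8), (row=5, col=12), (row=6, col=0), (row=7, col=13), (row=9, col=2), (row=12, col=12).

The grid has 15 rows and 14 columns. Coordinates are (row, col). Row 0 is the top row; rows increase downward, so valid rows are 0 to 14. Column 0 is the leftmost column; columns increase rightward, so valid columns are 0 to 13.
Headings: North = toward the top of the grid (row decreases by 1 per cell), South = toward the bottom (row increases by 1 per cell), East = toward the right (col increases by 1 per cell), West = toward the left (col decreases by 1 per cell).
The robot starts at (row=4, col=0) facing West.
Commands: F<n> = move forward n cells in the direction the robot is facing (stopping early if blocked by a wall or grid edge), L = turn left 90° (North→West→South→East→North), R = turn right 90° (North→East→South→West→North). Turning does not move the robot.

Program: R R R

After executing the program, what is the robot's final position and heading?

Start: (row=4, col=0), facing West
  R: turn right, now facing North
  R: turn right, now facing East
  R: turn right, now facing South
Final: (row=4, col=0), facing South

Answer: Final position: (row=4, col=0), facing South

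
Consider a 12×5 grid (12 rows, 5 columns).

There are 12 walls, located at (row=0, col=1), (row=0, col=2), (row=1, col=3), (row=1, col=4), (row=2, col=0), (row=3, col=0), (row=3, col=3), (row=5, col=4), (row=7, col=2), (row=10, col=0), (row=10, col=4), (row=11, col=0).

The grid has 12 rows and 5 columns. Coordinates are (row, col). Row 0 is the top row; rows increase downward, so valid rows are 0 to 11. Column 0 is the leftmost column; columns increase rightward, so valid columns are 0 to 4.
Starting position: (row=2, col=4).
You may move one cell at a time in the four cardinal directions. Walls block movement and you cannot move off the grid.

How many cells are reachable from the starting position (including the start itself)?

BFS flood-fill from (row=2, col=4):
  Distance 0: (row=2, col=4)
  Distance 1: (row=2, col=3), (row=3, col=4)
  Distance 2: (row=2, col=2), (row=4, col=4)
  Distance 3: (row=1, col=2), (row=2, col=1), (row=3, col=2), (row=4, col=3)
  Distance 4: (row=1, col=1), (row=3, col=1), (row=4, col=2), (row=5, col=3)
  Distance 5: (row=1, col=0), (row=4, col=1), (row=5, col=2), (row=6, col=3)
  Distance 6: (row=0, col=0), (row=4, col=0), (row=5, col=1), (row=6, col=2), (row=6, col=4), (row=7, col=3)
  Distance 7: (row=5, col=0), (row=6, col=1), (row=7, col=4), (row=8, col=3)
  Distance 8: (row=6, col=0), (row=7, col=1), (row=8, col=2), (row=8, col=4), (row=9, col=3)
  Distance 9: (row=7, col=0), (row=8, col=1), (row=9, col=2), (row=9, col=4), (row=10, col=3)
  Distance 10: (row=8, col=0), (row=9, col=1), (row=10, col=2), (row=11, col=3)
  Distance 11: (row=9, col=0), (row=10, col=1), (row=11, col=2), (row=11, col=4)
  Distance 12: (row=11, col=1)
Total reachable: 46 (grid has 48 open cells total)

Answer: Reachable cells: 46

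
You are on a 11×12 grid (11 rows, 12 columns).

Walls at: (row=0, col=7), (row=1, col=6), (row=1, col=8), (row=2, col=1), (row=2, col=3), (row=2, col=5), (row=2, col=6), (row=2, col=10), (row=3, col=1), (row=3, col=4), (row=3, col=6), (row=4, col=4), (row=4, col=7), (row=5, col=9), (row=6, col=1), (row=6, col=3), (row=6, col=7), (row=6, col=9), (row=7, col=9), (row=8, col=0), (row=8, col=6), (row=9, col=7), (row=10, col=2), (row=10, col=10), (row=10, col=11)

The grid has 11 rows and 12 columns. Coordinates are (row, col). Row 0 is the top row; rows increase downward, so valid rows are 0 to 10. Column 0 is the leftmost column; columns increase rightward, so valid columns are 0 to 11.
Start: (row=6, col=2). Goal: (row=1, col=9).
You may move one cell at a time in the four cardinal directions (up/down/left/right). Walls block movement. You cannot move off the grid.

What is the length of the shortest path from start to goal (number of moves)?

BFS from (row=6, col=2) until reaching (row=1, col=9):
  Distance 0: (row=6, col=2)
  Distance 1: (row=5, col=2), (row=7, col=2)
  Distance 2: (row=4, col=2), (row=5, col=1), (row=5, col=3), (row=7, col=1), (row=7, col=3), (row=8, col=2)
  Distance 3: (row=3, col=2), (row=4, col=1), (row=4, col=3), (row=5, col=0), (row=5, col=4), (row=7, col=0), (row=7, col=4), (row=8, col=1), (row=8, col=3), (row=9, col=2)
  Distance 4: (row=2, col=2), (row=3, col=3), (row=4, col=0), (row=5, col=5), (row=6, col=0), (row=6, col=4), (row=7, col=5), (row=8, col=4), (row=9, col=1), (row=9, col=3)
  Distance 5: (row=1, col=2), (row=3, col=0), (row=4, col=5), (row=5, col=6), (row=6, col=5), (row=7, col=6), (row=8, col=5), (row=9, col=0), (row=9, col=4), (row=10, col=1), (row=10, col=3)
  Distance 6: (row=0, col=2), (row=1, col=1), (row=1, col=3), (row=2, col=0), (row=3, col=5), (row=4, col=6), (row=5, col=7), (row=6, col=6), (row=7, col=7), (row=9, col=5), (row=10, col=0), (row=10, col=4)
  Distance 7: (row=0, col=1), (row=0, col=3), (row=1, col=0), (row=1, col=4), (row=5, col=8), (row=7, col=8), (row=8, col=7), (row=9, col=6), (row=10, col=5)
  Distance 8: (row=0, col=0), (row=0, col=4), (row=1, col=5), (row=2, col=4), (row=4, col=8), (row=6, col=8), (row=8, col=8), (row=10, col=6)
  Distance 9: (row=0, col=5), (row=3, col=8), (row=4, col=9), (row=8, col=9), (row=9, col=8), (row=10, col=7)
  Distance 10: (row=0, col=6), (row=2, col=8), (row=3, col=7), (row=3, col=9), (row=4, col=10), (row=8, col=10), (row=9, col=9), (row=10, col=8)
  Distance 11: (row=2, col=7), (row=2, col=9), (row=3, col=10), (row=4, col=11), (row=5, col=10), (row=7, col=10), (row=8, col=11), (row=9, col=10), (row=10, col=9)
  Distance 12: (row=1, col=7), (row=1, col=9), (row=3, col=11), (row=5, col=11), (row=6, col=10), (row=7, col=11), (row=9, col=11)  <- goal reached here
One shortest path (12 moves): (row=6, col=2) -> (row=5, col=2) -> (row=5, col=3) -> (row=5, col=4) -> (row=5, col=5) -> (row=5, col=6) -> (row=5, col=7) -> (row=5, col=8) -> (row=4, col=8) -> (row=4, col=9) -> (row=3, col=9) -> (row=2, col=9) -> (row=1, col=9)

Answer: Shortest path length: 12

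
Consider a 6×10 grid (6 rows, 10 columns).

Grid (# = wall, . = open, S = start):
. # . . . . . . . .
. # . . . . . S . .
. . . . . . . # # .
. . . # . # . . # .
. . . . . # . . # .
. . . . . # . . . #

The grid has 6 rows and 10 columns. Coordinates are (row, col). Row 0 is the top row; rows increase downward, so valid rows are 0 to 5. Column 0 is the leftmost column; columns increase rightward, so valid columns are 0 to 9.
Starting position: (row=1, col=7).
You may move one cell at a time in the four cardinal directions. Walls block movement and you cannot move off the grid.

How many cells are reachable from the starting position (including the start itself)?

Answer: Reachable cells: 49

Derivation:
BFS flood-fill from (row=1, col=7):
  Distance 0: (row=1, col=7)
  Distance 1: (row=0, col=7), (row=1, col=6), (row=1, col=8)
  Distance 2: (row=0, col=6), (row=0, col=8), (row=1, col=5), (row=1, col=9), (row=2, col=6)
  Distance 3: (row=0, col=5), (row=0, col=9), (row=1, col=4), (row=2, col=5), (row=2, col=9), (row=3, col=6)
  Distance 4: (row=0, col=4), (row=1, col=3), (row=2, col=4), (row=3, col=7), (row=3, col=9), (row=4, col=6)
  Distance 5: (row=0, col=3), (row=1, col=2), (row=2, col=3), (row=3, col=4), (row=4, col=7), (row=4, col=9), (row=5, col=6)
  Distance 6: (row=0, col=2), (row=2, col=2), (row=4, col=4), (row=5, col=7)
  Distance 7: (row=2, col=1), (row=3, col=2), (row=4, col=3), (row=5, col=4), (row=5, col=8)
  Distance 8: (row=2, col=0), (row=3, col=1), (row=4, col=2), (row=5, col=3)
  Distance 9: (row=1, col=0), (row=3, col=0), (row=4, col=1), (row=5, col=2)
  Distance 10: (row=0, col=0), (row=4, col=0), (row=5, col=1)
  Distance 11: (row=5, col=0)
Total reachable: 49 (grid has 49 open cells total)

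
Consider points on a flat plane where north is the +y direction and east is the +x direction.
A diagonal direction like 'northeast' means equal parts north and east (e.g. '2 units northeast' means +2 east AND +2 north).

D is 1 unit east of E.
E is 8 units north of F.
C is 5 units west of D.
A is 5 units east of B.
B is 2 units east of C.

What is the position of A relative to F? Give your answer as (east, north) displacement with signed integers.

Place F at the origin (east=0, north=0).
  E is 8 units north of F: delta (east=+0, north=+8); E at (east=0, north=8).
  D is 1 unit east of E: delta (east=+1, north=+0); D at (east=1, north=8).
  C is 5 units west of D: delta (east=-5, north=+0); C at (east=-4, north=8).
  B is 2 units east of C: delta (east=+2, north=+0); B at (east=-2, north=8).
  A is 5 units east of B: delta (east=+5, north=+0); A at (east=3, north=8).
Therefore A relative to F: (east=3, north=8).

Answer: A is at (east=3, north=8) relative to F.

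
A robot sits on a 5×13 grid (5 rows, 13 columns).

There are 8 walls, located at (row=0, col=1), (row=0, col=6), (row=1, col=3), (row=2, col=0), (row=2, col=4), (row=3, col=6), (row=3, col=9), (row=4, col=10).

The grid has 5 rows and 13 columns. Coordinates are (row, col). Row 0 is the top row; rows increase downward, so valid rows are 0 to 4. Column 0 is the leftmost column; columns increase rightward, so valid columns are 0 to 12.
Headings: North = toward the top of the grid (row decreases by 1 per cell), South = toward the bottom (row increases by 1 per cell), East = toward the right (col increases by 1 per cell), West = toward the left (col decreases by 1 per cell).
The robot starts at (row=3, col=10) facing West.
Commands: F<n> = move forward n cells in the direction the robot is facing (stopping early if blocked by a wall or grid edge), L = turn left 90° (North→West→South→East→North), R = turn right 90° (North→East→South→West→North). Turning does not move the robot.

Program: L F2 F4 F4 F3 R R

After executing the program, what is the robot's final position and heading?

Answer: Final position: (row=3, col=10), facing North

Derivation:
Start: (row=3, col=10), facing West
  L: turn left, now facing South
  F2: move forward 0/2 (blocked), now at (row=3, col=10)
  F4: move forward 0/4 (blocked), now at (row=3, col=10)
  F4: move forward 0/4 (blocked), now at (row=3, col=10)
  F3: move forward 0/3 (blocked), now at (row=3, col=10)
  R: turn right, now facing West
  R: turn right, now facing North
Final: (row=3, col=10), facing North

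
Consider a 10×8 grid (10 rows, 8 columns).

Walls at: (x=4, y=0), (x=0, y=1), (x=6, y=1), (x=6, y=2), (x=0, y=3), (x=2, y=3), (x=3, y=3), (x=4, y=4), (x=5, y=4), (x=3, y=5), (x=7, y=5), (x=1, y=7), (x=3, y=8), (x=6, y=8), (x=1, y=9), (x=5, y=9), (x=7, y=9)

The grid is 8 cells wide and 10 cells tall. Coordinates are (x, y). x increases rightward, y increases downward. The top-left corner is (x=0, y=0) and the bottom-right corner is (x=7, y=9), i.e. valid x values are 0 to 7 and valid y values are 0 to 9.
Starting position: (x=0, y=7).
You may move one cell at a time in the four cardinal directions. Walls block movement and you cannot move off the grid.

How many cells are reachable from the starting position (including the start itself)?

Answer: Reachable cells: 62

Derivation:
BFS flood-fill from (x=0, y=7):
  Distance 0: (x=0, y=7)
  Distance 1: (x=0, y=6), (x=0, y=8)
  Distance 2: (x=0, y=5), (x=1, y=6), (x=1, y=8), (x=0, y=9)
  Distance 3: (x=0, y=4), (x=1, y=5), (x=2, y=6), (x=2, y=8)
  Distance 4: (x=1, y=4), (x=2, y=5), (x=3, y=6), (x=2, y=7), (x=2, y=9)
  Distance 5: (x=1, y=3), (x=2, y=4), (x=4, y=6), (x=3, y=7), (x=3, y=9)
  Distance 6: (x=1, y=2), (x=3, y=4), (x=4, y=5), (x=5, y=6), (x=4, y=7), (x=4, y=9)
  Distance 7: (x=1, y=1), (x=0, y=2), (x=2, y=2), (x=5, y=5), (x=6, y=6), (x=5, y=7), (x=4, y=8)
  Distance 8: (x=1, y=0), (x=2, y=1), (x=3, y=2), (x=6, y=5), (x=7, y=6), (x=6, y=7), (x=5, y=8)
  Distance 9: (x=0, y=0), (x=2, y=0), (x=3, y=1), (x=4, y=2), (x=6, y=4), (x=7, y=7)
  Distance 10: (x=3, y=0), (x=4, y=1), (x=5, y=2), (x=4, y=3), (x=6, y=3), (x=7, y=4), (x=7, y=8)
  Distance 11: (x=5, y=1), (x=5, y=3), (x=7, y=3)
  Distance 12: (x=5, y=0), (x=7, y=2)
  Distance 13: (x=6, y=0), (x=7, y=1)
  Distance 14: (x=7, y=0)
Total reachable: 62 (grid has 63 open cells total)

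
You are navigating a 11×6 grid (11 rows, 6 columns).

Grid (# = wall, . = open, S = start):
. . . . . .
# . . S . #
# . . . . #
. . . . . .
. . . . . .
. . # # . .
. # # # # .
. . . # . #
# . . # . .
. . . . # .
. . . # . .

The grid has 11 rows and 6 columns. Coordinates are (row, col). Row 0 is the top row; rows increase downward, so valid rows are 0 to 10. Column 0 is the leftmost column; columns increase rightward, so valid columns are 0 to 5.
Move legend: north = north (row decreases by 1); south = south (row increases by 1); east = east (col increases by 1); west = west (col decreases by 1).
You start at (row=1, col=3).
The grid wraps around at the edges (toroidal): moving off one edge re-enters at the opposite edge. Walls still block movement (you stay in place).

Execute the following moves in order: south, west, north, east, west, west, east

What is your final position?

Answer: Final position: (row=1, col=2)

Derivation:
Start: (row=1, col=3)
  south (south): (row=1, col=3) -> (row=2, col=3)
  west (west): (row=2, col=3) -> (row=2, col=2)
  north (north): (row=2, col=2) -> (row=1, col=2)
  east (east): (row=1, col=2) -> (row=1, col=3)
  west (west): (row=1, col=3) -> (row=1, col=2)
  west (west): (row=1, col=2) -> (row=1, col=1)
  east (east): (row=1, col=1) -> (row=1, col=2)
Final: (row=1, col=2)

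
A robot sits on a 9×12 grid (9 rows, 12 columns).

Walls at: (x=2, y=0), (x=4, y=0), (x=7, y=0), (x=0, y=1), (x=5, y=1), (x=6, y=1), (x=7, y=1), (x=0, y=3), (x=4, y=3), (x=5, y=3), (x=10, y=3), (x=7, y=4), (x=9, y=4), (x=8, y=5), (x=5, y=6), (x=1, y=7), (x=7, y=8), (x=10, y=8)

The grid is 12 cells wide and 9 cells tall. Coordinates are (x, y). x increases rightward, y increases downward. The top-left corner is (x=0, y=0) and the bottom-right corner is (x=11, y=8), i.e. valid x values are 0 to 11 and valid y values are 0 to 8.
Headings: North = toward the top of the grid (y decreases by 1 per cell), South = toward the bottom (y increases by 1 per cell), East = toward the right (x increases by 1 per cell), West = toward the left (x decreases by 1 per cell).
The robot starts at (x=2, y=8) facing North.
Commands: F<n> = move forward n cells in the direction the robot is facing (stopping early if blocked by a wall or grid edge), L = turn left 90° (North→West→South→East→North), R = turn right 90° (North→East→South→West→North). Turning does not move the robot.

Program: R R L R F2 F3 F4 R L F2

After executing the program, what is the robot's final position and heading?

Start: (x=2, y=8), facing North
  R: turn right, now facing East
  R: turn right, now facing South
  L: turn left, now facing East
  R: turn right, now facing South
  F2: move forward 0/2 (blocked), now at (x=2, y=8)
  F3: move forward 0/3 (blocked), now at (x=2, y=8)
  F4: move forward 0/4 (blocked), now at (x=2, y=8)
  R: turn right, now facing West
  L: turn left, now facing South
  F2: move forward 0/2 (blocked), now at (x=2, y=8)
Final: (x=2, y=8), facing South

Answer: Final position: (x=2, y=8), facing South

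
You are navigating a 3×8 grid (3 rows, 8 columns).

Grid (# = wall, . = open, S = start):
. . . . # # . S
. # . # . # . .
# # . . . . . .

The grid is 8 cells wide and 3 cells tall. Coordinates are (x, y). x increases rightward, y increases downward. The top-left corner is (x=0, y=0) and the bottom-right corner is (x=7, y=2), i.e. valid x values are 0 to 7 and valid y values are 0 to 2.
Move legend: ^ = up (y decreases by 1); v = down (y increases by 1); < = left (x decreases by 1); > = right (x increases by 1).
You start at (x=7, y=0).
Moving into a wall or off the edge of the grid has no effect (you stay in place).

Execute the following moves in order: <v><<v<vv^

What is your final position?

Answer: Final position: (x=5, y=2)

Derivation:
Start: (x=7, y=0)
  < (left): (x=7, y=0) -> (x=6, y=0)
  v (down): (x=6, y=0) -> (x=6, y=1)
  > (right): (x=6, y=1) -> (x=7, y=1)
  < (left): (x=7, y=1) -> (x=6, y=1)
  < (left): blocked, stay at (x=6, y=1)
  v (down): (x=6, y=1) -> (x=6, y=2)
  < (left): (x=6, y=2) -> (x=5, y=2)
  v (down): blocked, stay at (x=5, y=2)
  v (down): blocked, stay at (x=5, y=2)
  ^ (up): blocked, stay at (x=5, y=2)
Final: (x=5, y=2)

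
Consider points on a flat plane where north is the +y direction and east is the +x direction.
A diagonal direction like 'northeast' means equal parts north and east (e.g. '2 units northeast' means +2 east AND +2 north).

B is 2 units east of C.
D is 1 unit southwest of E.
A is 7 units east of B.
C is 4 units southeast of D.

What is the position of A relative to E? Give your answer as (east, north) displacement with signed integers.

Answer: A is at (east=12, north=-5) relative to E.

Derivation:
Place E at the origin (east=0, north=0).
  D is 1 unit southwest of E: delta (east=-1, north=-1); D at (east=-1, north=-1).
  C is 4 units southeast of D: delta (east=+4, north=-4); C at (east=3, north=-5).
  B is 2 units east of C: delta (east=+2, north=+0); B at (east=5, north=-5).
  A is 7 units east of B: delta (east=+7, north=+0); A at (east=12, north=-5).
Therefore A relative to E: (east=12, north=-5).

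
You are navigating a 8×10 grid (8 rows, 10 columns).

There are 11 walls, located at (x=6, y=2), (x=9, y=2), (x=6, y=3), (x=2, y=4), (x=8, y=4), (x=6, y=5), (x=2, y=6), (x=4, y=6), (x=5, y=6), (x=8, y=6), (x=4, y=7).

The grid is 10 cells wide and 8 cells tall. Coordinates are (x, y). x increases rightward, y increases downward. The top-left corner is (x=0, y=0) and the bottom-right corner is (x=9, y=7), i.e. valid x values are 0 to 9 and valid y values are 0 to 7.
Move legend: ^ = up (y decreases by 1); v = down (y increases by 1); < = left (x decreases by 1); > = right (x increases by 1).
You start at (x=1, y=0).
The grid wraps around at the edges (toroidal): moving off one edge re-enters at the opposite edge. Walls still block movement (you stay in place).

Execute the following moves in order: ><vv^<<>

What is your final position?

Answer: Final position: (x=0, y=1)

Derivation:
Start: (x=1, y=0)
  > (right): (x=1, y=0) -> (x=2, y=0)
  < (left): (x=2, y=0) -> (x=1, y=0)
  v (down): (x=1, y=0) -> (x=1, y=1)
  v (down): (x=1, y=1) -> (x=1, y=2)
  ^ (up): (x=1, y=2) -> (x=1, y=1)
  < (left): (x=1, y=1) -> (x=0, y=1)
  < (left): (x=0, y=1) -> (x=9, y=1)
  > (right): (x=9, y=1) -> (x=0, y=1)
Final: (x=0, y=1)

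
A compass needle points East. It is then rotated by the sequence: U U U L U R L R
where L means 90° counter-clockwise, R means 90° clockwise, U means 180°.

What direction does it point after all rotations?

Start: East
  U (U-turn (180°)) -> West
  U (U-turn (180°)) -> East
  U (U-turn (180°)) -> West
  L (left (90° counter-clockwise)) -> South
  U (U-turn (180°)) -> North
  R (right (90° clockwise)) -> East
  L (left (90° counter-clockwise)) -> North
  R (right (90° clockwise)) -> East
Final: East

Answer: Final heading: East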